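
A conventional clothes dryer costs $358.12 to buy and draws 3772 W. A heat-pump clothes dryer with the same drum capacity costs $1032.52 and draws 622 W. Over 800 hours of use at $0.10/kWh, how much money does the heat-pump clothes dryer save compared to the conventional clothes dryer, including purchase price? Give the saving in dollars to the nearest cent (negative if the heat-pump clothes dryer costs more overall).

-$422.40

conventional clothes dryer: $358.12 + (3772/1000) kW × 800 h × $0.10 = $358.12 + $301.76 = $659.88
heat-pump clothes dryer: $1032.52 + (622/1000) kW × 800 h × $0.10 = $1032.52 + $49.76 = $1082.28
Saving = $659.88 − $1082.28 = −$422.4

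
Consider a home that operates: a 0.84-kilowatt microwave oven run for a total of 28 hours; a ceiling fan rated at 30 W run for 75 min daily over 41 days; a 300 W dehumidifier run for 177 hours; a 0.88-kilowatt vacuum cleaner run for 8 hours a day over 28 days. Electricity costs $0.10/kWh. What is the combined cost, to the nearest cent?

microwave oven: 0.84 kW × 28 h = 23.52 kWh
ceiling fan: Runtime = 75 min × 41 = 3075 min = 51.25 h
ceiling fan: 0.03 kW × 51.25 h = 1.5375 kWh
dehumidifier: 0.3 kW × 177 h = 53.1 kWh
vacuum cleaner: Runtime = 8 h/day × 28 days = 224 h
vacuum cleaner: 0.88 kW × 224 h = 197.12 kWh
Total energy = 275.2775 kWh
Cost = 275.2775 × $0.10 = $27.53

$27.53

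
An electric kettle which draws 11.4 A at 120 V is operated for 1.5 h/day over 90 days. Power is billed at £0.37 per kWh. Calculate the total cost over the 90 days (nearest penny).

£68.33

Power = 11.4 A × 120 V = 1368 W = 1.368 kW
Runtime = 1.5 h/day × 90 days = 135 h
Energy = 1.368 kW × 135 h = 184.68 kWh
Cost = 184.68 kWh × £0.37/kWh = £68.33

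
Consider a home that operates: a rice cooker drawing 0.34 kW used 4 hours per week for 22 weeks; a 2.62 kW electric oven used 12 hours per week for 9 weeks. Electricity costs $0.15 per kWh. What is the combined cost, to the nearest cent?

rice cooker: Runtime = 4 h/week × 22 weeks = 88 h
rice cooker: 0.34 kW × 88 h = 29.92 kWh
electric oven: Runtime = 12 h/week × 9 weeks = 108 h
electric oven: 2.62 kW × 108 h = 282.96 kWh
Total energy = 312.88 kWh
Cost = 312.88 × $0.15 = $46.93

$46.93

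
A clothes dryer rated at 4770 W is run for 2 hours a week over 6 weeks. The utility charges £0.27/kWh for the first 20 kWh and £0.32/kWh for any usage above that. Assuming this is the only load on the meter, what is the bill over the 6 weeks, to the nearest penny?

£17.32

Runtime = 2 h/week × 6 weeks = 12 h
Energy = 4.77 kW × 12 h = 57.24 kWh
Tier 1 (0–20 kWh): 20 × £0.27 = £5.4
Above 20 kWh: 37.24 × £0.32 = £11.9168
Bill = £17.32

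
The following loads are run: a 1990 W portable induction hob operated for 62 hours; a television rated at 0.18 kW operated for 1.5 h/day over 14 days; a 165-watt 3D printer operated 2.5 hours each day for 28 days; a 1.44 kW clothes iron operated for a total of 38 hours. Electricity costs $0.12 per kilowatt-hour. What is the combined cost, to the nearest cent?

portable induction hob: 1.99 kW × 62 h = 123.38 kWh
television: Runtime = 1.5 h/day × 14 days = 21 h
television: 0.18 kW × 21 h = 3.78 kWh
3D printer: Runtime = 2.5 h/day × 28 days = 70 h
3D printer: 0.165 kW × 70 h = 11.55 kWh
clothes iron: 1.44 kW × 38 h = 54.72 kWh
Total energy = 193.43 kWh
Cost = 193.43 × $0.12 = $23.21

$23.21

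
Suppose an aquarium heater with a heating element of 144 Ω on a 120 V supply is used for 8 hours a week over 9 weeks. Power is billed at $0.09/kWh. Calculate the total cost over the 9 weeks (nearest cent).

Power = V²/R = 120²/144 = 100 W = 0.1 kW
Runtime = 8 h/week × 9 weeks = 72 h
Energy = 0.1 kW × 72 h = 7.2 kWh
Cost = 7.2 kWh × $0.09/kWh = $0.65

$0.65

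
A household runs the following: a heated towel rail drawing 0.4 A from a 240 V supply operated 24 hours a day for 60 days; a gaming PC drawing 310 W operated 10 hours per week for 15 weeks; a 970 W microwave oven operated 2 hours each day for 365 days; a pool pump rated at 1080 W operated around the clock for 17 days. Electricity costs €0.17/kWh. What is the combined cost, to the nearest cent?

heated towel rail: Power = 0.4 A × 240 V = 96 W = 0.096 kW
heated towel rail: Runtime = 24 h × 60 = 1440 h
heated towel rail: 0.096 kW × 1440 h = 138.24 kWh
gaming PC: Runtime = 10 h/week × 15 weeks = 150 h
gaming PC: 0.31 kW × 150 h = 46.5 kWh
microwave oven: Runtime = 2 h/day × 365 days = 730 h
microwave oven: 0.97 kW × 730 h = 708.1 kWh
pool pump: Runtime = 24 h × 17 = 408 h
pool pump: 1.08 kW × 408 h = 440.64 kWh
Total energy = 1333.48 kWh
Cost = 1333.48 × €0.17 = €226.69

€226.69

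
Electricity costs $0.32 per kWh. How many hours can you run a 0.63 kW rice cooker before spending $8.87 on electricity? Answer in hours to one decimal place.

44.0 h

Energy available = $8.87 ÷ $0.32/kWh = 27.7188 kWh
Hours = 27.7188 kWh ÷ 0.63 kW = 44.0 h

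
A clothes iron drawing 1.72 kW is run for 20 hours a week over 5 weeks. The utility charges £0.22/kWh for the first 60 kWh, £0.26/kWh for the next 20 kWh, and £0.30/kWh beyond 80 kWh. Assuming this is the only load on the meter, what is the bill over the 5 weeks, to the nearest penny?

£46.00

Runtime = 20 h/week × 5 weeks = 100 h
Energy = 1.72 kW × 100 h = 172 kWh
Tier 1 (0–60 kWh): 60 × £0.22 = £13.2
Tier 2 (60–80 kWh): 20 × £0.26 = £5.2
Above 80 kWh: 92 × £0.30 = £27.6
Bill = £46.00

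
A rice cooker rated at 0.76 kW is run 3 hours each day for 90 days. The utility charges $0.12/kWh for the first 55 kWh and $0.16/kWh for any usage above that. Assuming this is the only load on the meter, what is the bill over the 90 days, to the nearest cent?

$30.63

Runtime = 3 h/day × 90 days = 270 h
Energy = 0.76 kW × 270 h = 205.2 kWh
Tier 1 (0–55 kWh): 55 × $0.12 = $6.6
Above 55 kWh: 150.2 × $0.16 = $24.032
Bill = $30.63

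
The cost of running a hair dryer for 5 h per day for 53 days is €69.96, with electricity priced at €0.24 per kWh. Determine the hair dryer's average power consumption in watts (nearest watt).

Energy = €69.96 ÷ €0.24/kWh = 291.5 kWh
Runtime = 5 h/day × 53 days = 265 h
Power = 291.5 kWh ÷ 265 h = 1.1 kW = 1100 W

1100 W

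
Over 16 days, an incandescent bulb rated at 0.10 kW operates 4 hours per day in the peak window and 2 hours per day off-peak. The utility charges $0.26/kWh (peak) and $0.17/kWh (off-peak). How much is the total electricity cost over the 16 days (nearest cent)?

Peak energy = 0.1 kW × 4 h × 16 = 6.4 kWh
Off-peak energy = 0.1 kW × 2 h × 16 = 3.2 kWh
Cost = 6.4 × $0.26 + 3.2 × $0.17 = $1.664 + $0.544 = $2.21

$2.21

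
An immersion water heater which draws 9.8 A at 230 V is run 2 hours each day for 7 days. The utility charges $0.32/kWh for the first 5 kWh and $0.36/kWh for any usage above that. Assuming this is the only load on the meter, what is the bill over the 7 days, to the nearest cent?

Power = 9.8 A × 230 V = 2254 W = 2.254 kW
Runtime = 2 h/day × 7 days = 14 h
Energy = 2.254 kW × 14 h = 31.556 kWh
Tier 1 (0–5 kWh): 5 × $0.32 = $1.6
Above 5 kWh: 26.556 × $0.36 = $9.56016
Bill = $11.16

$11.16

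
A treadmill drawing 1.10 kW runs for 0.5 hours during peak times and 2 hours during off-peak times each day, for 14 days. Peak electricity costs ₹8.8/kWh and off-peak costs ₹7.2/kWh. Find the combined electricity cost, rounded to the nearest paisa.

₹289.52

Peak energy = 1.1 kW × 0.5 h × 14 = 7.7 kWh
Off-peak energy = 1.1 kW × 2 h × 14 = 30.8 kWh
Cost = 7.7 × ₹8.8 + 30.8 × ₹7.2 = ₹67.76 + ₹221.76 = ₹289.52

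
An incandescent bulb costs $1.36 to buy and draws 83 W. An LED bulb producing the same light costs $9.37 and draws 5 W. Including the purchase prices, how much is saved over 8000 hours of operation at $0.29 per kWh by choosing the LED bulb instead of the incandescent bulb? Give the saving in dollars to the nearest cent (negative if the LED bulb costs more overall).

$172.95

incandescent bulb: $1.36 + (83/1000) kW × 8000 h × $0.29 = $1.36 + $192.56 = $193.92
LED bulb: $9.37 + (5/1000) kW × 8000 h × $0.29 = $9.37 + $11.6 = $20.97
Saving = $193.92 − $20.97 = $172.95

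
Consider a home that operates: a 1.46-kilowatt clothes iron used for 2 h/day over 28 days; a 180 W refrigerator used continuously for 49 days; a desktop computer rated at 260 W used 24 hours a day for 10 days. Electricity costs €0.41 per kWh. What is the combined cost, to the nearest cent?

clothes iron: Runtime = 2 h/day × 28 days = 56 h
clothes iron: 1.46 kW × 56 h = 81.76 kWh
refrigerator: Runtime = 24 h × 49 = 1176 h
refrigerator: 0.18 kW × 1176 h = 211.68 kWh
desktop computer: Runtime = 24 h × 10 = 240 h
desktop computer: 0.26 kW × 240 h = 62.4 kWh
Total energy = 355.84 kWh
Cost = 355.84 × €0.41 = €145.89

€145.89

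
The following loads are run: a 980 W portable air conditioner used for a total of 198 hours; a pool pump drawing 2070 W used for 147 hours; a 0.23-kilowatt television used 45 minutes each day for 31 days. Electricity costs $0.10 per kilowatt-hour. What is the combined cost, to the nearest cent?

$50.37

portable air conditioner: 0.98 kW × 198 h = 194.04 kWh
pool pump: 2.07 kW × 147 h = 304.29 kWh
television: Runtime = 45 min × 31 = 1395 min = 23.25 h
television: 0.23 kW × 23.25 h = 5.3475 kWh
Total energy = 503.6775 kWh
Cost = 503.6775 × $0.10 = $50.37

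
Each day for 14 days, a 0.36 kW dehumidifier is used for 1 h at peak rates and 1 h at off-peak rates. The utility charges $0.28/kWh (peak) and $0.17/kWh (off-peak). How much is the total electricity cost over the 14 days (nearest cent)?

$2.27

Peak energy = 0.36 kW × 1 h × 14 = 5.04 kWh
Off-peak energy = 0.36 kW × 1 h × 14 = 5.04 kWh
Cost = 5.04 × $0.28 + 5.04 × $0.17 = $1.4112 + $0.8568 = $2.27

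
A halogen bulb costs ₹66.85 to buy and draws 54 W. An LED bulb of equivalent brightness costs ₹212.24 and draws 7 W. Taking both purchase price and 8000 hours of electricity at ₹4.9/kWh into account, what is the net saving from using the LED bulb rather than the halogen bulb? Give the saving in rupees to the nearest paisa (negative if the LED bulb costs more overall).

halogen bulb: ₹66.85 + (54/1000) kW × 8000 h × ₹4.9 = ₹66.85 + ₹2116.8 = ₹2183.65
LED bulb: ₹212.24 + (7/1000) kW × 8000 h × ₹4.9 = ₹212.24 + ₹274.4 = ₹486.64
Saving = ₹2183.65 − ₹486.64 = ₹1697.01

₹1697.01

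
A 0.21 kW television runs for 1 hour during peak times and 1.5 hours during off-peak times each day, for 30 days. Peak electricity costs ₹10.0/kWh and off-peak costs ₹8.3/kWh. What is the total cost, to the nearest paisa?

₹141.44

Peak energy = 0.21 kW × 1 h × 30 = 6.3 kWh
Off-peak energy = 0.21 kW × 1.5 h × 30 = 9.45 kWh
Cost = 6.3 × ₹10.0 + 9.45 × ₹8.3 = ₹63 + ₹78.435 = ₹141.44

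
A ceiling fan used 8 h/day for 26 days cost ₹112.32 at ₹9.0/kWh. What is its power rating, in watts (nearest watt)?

60 W

Energy = ₹112.32 ÷ ₹9.0/kWh = 12.48 kWh
Runtime = 8 h/day × 26 days = 208 h
Power = 12.48 kWh ÷ 208 h = 0.06 kW = 60 W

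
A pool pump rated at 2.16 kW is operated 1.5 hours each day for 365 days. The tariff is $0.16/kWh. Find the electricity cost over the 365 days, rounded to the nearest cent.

Runtime = 1.5 h/day × 365 days = 547.5 h
Energy = 2.16 kW × 547.5 h = 1182.6 kWh
Cost = 1182.6 kWh × $0.16/kWh = $189.22

$189.22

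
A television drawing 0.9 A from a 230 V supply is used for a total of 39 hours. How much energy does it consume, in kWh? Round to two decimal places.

8.07 kWh

Power = 0.9 A × 230 V = 207 W = 0.207 kW
Energy = 0.207 kW × 39 h = 8.073 kWh ≈ 8.07 kWh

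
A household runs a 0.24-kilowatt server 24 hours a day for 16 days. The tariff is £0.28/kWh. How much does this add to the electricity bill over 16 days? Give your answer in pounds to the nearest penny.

Runtime = 24 h × 16 = 384 h
Energy = 0.24 kW × 384 h = 92.16 kWh
Cost = 92.16 kWh × £0.28/kWh = £25.80

£25.80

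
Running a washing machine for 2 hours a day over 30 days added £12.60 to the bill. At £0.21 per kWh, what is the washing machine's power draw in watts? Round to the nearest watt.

1000 W

Energy = £12.60 ÷ £0.21/kWh = 60 kWh
Runtime = 2 h/day × 30 days = 60 h
Power = 60 kWh ÷ 60 h = 1 kW = 1000 W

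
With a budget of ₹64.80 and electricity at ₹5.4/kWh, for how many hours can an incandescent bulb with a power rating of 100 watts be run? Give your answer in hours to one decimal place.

Energy available = ₹64.80 ÷ ₹5.4/kWh = 12 kWh
Hours = 12 kWh ÷ 0.1 kW = 120.0 h

120.0 h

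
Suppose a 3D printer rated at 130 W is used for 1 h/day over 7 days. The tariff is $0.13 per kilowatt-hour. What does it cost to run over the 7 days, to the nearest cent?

Runtime = 1 h/day × 7 days = 7 h
Energy = 0.13 kW × 7 h = 0.91 kWh
Cost = 0.91 kWh × $0.13/kWh = $0.12

$0.12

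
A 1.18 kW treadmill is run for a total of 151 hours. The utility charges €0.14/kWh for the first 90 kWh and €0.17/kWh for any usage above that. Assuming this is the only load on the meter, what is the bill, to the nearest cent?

€27.59

Energy = 1.18 kW × 151 h = 178.18 kWh
Tier 1 (0–90 kWh): 90 × €0.14 = €12.6
Above 90 kWh: 88.18 × €0.17 = €14.9906
Bill = €27.59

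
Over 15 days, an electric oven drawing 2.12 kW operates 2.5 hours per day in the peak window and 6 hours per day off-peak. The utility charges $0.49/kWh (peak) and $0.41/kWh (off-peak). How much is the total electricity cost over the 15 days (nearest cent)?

Peak energy = 2.12 kW × 2.5 h × 15 = 79.5 kWh
Off-peak energy = 2.12 kW × 6 h × 15 = 190.8 kWh
Cost = 79.5 × $0.49 + 190.8 × $0.41 = $38.955 + $78.228 = $117.18

$117.18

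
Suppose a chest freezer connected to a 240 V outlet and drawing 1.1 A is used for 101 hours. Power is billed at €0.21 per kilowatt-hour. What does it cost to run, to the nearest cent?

Power = 1.1 A × 240 V = 264 W = 0.264 kW
Energy = 0.264 kW × 101 h = 26.664 kWh
Cost = 26.664 kWh × €0.21/kWh = €5.60

€5.60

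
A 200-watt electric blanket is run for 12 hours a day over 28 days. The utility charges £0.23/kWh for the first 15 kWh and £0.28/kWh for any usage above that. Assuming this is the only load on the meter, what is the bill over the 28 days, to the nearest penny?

£18.07

Runtime = 12 h/day × 28 days = 336 h
Energy = 0.2 kW × 336 h = 67.2 kWh
Tier 1 (0–15 kWh): 15 × £0.23 = £3.45
Above 15 kWh: 52.2 × £0.28 = £14.616
Bill = £18.07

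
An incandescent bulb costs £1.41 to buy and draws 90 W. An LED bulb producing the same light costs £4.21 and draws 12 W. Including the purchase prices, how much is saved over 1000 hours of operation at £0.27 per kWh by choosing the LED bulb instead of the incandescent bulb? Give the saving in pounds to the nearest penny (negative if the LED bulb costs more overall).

incandescent bulb: £1.41 + (90/1000) kW × 1000 h × £0.27 = £1.41 + £24.3 = £25.71
LED bulb: £4.21 + (12/1000) kW × 1000 h × £0.27 = £4.21 + £3.24 = £7.45
Saving = £25.71 − £7.45 = £18.26

£18.26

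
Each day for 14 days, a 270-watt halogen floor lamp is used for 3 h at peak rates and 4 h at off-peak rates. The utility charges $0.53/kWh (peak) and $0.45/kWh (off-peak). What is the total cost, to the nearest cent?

$12.81

Peak energy = 0.27 kW × 3 h × 14 = 11.34 kWh
Off-peak energy = 0.27 kW × 4 h × 14 = 15.12 kWh
Cost = 11.34 × $0.53 + 15.12 × $0.45 = $6.0102 + $6.804 = $12.81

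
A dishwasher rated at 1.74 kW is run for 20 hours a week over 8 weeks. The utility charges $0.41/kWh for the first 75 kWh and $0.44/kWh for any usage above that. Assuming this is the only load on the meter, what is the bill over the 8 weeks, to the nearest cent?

$120.25

Runtime = 20 h/week × 8 weeks = 160 h
Energy = 1.74 kW × 160 h = 278.4 kWh
Tier 1 (0–75 kWh): 75 × $0.41 = $30.75
Above 75 kWh: 203.4 × $0.44 = $89.496
Bill = $120.25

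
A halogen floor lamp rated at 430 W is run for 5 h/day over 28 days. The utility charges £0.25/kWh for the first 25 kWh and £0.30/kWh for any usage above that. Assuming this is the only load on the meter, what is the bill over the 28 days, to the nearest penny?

Runtime = 5 h/day × 28 days = 140 h
Energy = 0.43 kW × 140 h = 60.2 kWh
Tier 1 (0–25 kWh): 25 × £0.25 = £6.25
Above 25 kWh: 35.2 × £0.30 = £10.56
Bill = £16.81

£16.81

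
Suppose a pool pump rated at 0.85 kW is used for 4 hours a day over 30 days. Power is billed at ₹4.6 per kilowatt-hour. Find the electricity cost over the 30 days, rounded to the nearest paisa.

Runtime = 4 h/day × 30 days = 120 h
Energy = 0.85 kW × 120 h = 102 kWh
Cost = 102 kWh × ₹4.6/kWh = ₹469.20

₹469.20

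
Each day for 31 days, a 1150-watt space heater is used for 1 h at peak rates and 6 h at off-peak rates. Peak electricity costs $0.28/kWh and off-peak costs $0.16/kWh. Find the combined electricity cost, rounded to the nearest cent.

Peak energy = 1.15 kW × 1 h × 31 = 35.65 kWh
Off-peak energy = 1.15 kW × 6 h × 31 = 213.9 kWh
Cost = 35.65 × $0.28 + 213.9 × $0.16 = $9.982 + $34.224 = $44.21

$44.21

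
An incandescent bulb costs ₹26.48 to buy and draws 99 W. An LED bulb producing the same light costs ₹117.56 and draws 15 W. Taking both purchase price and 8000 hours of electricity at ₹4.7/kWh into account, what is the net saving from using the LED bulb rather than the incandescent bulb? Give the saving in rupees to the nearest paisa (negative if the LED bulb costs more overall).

incandescent bulb: ₹26.48 + (99/1000) kW × 8000 h × ₹4.7 = ₹26.48 + ₹3722.4 = ₹3748.88
LED bulb: ₹117.56 + (15/1000) kW × 8000 h × ₹4.7 = ₹117.56 + ₹564 = ₹681.56
Saving = ₹3748.88 − ₹681.56 = ₹3067.32

₹3067.32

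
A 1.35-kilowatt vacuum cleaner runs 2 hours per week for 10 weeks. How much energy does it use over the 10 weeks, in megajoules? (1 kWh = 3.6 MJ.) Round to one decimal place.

Runtime = 2 h/week × 10 weeks = 20 h
Energy = 1.35 kW × 20 h = 27 kWh
= 27 × 3.6 MJ = 97.2 MJ

97.2 MJ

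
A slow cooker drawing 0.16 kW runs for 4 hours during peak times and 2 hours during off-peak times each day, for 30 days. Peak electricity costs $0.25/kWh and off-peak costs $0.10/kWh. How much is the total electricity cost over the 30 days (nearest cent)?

$5.76

Peak energy = 0.16 kW × 4 h × 30 = 19.2 kWh
Off-peak energy = 0.16 kW × 2 h × 30 = 9.6 kWh
Cost = 19.2 × $0.25 + 9.6 × $0.10 = $4.8 + $0.96 = $5.76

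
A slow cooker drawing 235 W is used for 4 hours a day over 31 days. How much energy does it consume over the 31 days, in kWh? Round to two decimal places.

Runtime = 4 h/day × 31 days = 124 h
Energy = 0.235 kW × 124 h = 29.14 kWh

29.14 kWh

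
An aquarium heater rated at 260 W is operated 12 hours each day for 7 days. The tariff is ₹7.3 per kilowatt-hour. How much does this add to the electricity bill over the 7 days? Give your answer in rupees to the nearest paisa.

₹159.43

Runtime = 12 h/day × 7 days = 84 h
Energy = 0.26 kW × 84 h = 21.84 kWh
Cost = 21.84 kWh × ₹7.3/kWh = ₹159.43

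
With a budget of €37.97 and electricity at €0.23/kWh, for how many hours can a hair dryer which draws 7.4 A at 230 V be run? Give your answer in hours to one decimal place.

97.0 h

Power = 7.4 A × 230 V = 1702 W = 1.702 kW
Energy available = €37.97 ÷ €0.23/kWh = 165.087 kWh
Hours = 165.087 kWh ÷ 1.702 kW = 97.0 h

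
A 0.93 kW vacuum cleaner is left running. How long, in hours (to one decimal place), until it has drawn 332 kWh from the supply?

Hours = 332 kWh ÷ 0.93 kW = 357.0 h

357.0 h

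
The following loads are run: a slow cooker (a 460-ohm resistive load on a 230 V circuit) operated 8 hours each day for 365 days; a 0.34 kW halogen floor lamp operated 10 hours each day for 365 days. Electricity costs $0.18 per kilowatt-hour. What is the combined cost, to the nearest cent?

$283.82

slow cooker: Power = V²/R = 230²/460 = 115 W = 0.115 kW
slow cooker: Runtime = 8 h/day × 365 days = 2920 h
slow cooker: 0.115 kW × 2920 h = 335.8 kWh
halogen floor lamp: Runtime = 10 h/day × 365 days = 3650 h
halogen floor lamp: 0.34 kW × 3650 h = 1241 kWh
Total energy = 1576.8 kWh
Cost = 1576.8 × $0.18 = $283.82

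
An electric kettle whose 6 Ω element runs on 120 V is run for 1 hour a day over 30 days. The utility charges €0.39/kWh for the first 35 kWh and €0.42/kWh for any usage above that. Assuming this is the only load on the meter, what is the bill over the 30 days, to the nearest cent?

€29.19

Power = V²/R = 120²/6 = 2400 W = 2.4 kW
Runtime = 1 h/day × 30 days = 30 h
Energy = 2.4 kW × 30 h = 72 kWh
Tier 1 (0–35 kWh): 35 × €0.39 = €13.65
Above 35 kWh: 37 × €0.42 = €15.54
Bill = €29.19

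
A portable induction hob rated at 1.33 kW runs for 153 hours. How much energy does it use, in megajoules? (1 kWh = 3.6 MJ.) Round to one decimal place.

Energy = 1.33 kW × 153 h = 203.49 kWh
= 203.49 × 3.6 MJ = 732.6 MJ

732.6 MJ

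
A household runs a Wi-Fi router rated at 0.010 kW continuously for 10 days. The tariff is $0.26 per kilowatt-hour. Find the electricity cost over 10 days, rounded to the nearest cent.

Runtime = 24 h × 10 = 240 h
Energy = 0.01 kW × 240 h = 2.4 kWh
Cost = 2.4 kWh × $0.26/kWh = $0.62

$0.62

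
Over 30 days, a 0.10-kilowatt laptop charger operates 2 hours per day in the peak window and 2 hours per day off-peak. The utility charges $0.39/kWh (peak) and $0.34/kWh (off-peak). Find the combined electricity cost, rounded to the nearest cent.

Peak energy = 0.1 kW × 2 h × 30 = 6 kWh
Off-peak energy = 0.1 kW × 2 h × 30 = 6 kWh
Cost = 6 × $0.39 + 6 × $0.34 = $2.34 + $2.04 = $4.38

$4.38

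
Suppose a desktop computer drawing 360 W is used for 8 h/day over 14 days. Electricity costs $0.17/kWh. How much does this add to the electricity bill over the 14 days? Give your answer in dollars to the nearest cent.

$6.85

Runtime = 8 h/day × 14 days = 112 h
Energy = 0.36 kW × 112 h = 40.32 kWh
Cost = 40.32 kWh × $0.17/kWh = $6.85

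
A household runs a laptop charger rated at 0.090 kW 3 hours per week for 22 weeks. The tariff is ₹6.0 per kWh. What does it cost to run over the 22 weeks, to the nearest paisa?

Runtime = 3 h/week × 22 weeks = 66 h
Energy = 0.09 kW × 66 h = 5.94 kWh
Cost = 5.94 kWh × ₹6.0/kWh = ₹35.64

₹35.64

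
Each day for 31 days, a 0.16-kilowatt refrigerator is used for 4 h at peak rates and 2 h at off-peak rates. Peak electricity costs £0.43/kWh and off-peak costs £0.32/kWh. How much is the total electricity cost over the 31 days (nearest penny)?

£11.71

Peak energy = 0.16 kW × 4 h × 31 = 19.84 kWh
Off-peak energy = 0.16 kW × 2 h × 31 = 9.92 kWh
Cost = 19.84 × £0.43 + 9.92 × £0.32 = £8.5312 + £3.1744 = £11.71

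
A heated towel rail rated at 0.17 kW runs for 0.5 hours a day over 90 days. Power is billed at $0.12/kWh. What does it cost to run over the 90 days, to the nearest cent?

Runtime = 0.5 h/day × 90 days = 45 h
Energy = 0.17 kW × 45 h = 7.65 kWh
Cost = 7.65 kWh × $0.12/kWh = $0.92

$0.92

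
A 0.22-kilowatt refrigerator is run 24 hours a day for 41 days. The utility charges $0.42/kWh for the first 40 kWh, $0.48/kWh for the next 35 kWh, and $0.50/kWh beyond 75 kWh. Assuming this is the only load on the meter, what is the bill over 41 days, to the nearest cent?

Runtime = 24 h × 41 = 984 h
Energy = 0.22 kW × 984 h = 216.48 kWh
Tier 1 (0–40 kWh): 40 × $0.42 = $16.8
Tier 2 (40–75 kWh): 35 × $0.48 = $16.8
Above 75 kWh: 141.48 × $0.50 = $70.74
Bill = $104.34

$104.34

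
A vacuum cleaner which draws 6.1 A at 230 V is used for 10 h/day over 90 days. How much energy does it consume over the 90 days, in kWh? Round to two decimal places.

Power = 6.1 A × 230 V = 1403 W = 1.403 kW
Runtime = 10 h/day × 90 days = 900 h
Energy = 1.403 kW × 900 h = 1262.7 kWh

1262.70 kWh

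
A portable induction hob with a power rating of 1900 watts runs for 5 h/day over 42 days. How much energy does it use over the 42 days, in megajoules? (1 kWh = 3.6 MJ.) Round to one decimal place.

1436.4 MJ

Runtime = 5 h/day × 42 days = 210 h
Energy = 1.9 kW × 210 h = 399 kWh
= 399 × 3.6 MJ = 1436.4 MJ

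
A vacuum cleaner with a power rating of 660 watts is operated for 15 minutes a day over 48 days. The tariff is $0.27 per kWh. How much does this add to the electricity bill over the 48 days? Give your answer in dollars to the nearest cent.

Runtime = 15 min × 48 = 720 min = 12 h
Energy = 0.66 kW × 12 h = 7.92 kWh
Cost = 7.92 kWh × $0.27/kWh = $2.14

$2.14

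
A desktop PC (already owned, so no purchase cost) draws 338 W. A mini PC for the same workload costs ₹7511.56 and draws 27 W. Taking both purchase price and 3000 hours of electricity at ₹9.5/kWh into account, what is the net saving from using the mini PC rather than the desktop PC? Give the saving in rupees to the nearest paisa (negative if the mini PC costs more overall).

desktop PC: ₹0.00 + (338/1000) kW × 3000 h × ₹9.5 = ₹0.00 + ₹9633 = ₹9633
mini PC: ₹7511.56 + (27/1000) kW × 3000 h × ₹9.5 = ₹7511.56 + ₹769.5 = ₹8281.06
Saving = ₹9633 − ₹8281.06 = ₹1351.94

₹1351.94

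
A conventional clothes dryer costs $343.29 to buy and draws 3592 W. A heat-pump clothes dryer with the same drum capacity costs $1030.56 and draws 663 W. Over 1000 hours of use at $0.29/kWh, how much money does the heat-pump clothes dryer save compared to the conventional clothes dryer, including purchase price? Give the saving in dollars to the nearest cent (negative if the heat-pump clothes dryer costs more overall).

$162.14

conventional clothes dryer: $343.29 + (3592/1000) kW × 1000 h × $0.29 = $343.29 + $1041.68 = $1384.97
heat-pump clothes dryer: $1030.56 + (663/1000) kW × 1000 h × $0.29 = $1030.56 + $192.27 = $1222.83
Saving = $1384.97 − $1222.83 = $162.14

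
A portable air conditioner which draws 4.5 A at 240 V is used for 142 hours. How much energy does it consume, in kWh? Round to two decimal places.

Power = 4.5 A × 240 V = 1080 W = 1.08 kW
Energy = 1.08 kW × 142 h = 153.36 kWh

153.36 kWh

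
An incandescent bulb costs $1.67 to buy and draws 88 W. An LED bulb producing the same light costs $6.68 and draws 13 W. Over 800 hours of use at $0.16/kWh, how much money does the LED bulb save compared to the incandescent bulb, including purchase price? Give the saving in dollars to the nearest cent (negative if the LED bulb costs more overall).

$4.59

incandescent bulb: $1.67 + (88/1000) kW × 800 h × $0.16 = $1.67 + $11.264 = $12.934
LED bulb: $6.68 + (13/1000) kW × 800 h × $0.16 = $6.68 + $1.664 = $8.344
Saving = $12.934 − $8.344 = $4.59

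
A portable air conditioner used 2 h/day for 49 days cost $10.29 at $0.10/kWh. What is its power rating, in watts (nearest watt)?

1050 W

Energy = $10.29 ÷ $0.10/kWh = 102.9 kWh
Runtime = 2 h/day × 49 days = 98 h
Power = 102.9 kWh ÷ 98 h = 1.05 kW = 1050 W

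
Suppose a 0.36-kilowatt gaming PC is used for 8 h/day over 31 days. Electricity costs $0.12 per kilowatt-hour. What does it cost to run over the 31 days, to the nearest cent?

$10.71

Runtime = 8 h/day × 31 days = 248 h
Energy = 0.36 kW × 248 h = 89.28 kWh
Cost = 89.28 kWh × $0.12/kWh = $10.71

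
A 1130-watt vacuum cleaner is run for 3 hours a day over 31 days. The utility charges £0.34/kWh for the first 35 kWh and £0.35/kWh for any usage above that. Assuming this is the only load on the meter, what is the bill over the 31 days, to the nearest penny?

Runtime = 3 h/day × 31 days = 93 h
Energy = 1.13 kW × 93 h = 105.09 kWh
Tier 1 (0–35 kWh): 35 × £0.34 = £11.9
Above 35 kWh: 70.09 × £0.35 = £24.5315
Bill = £36.43

£36.43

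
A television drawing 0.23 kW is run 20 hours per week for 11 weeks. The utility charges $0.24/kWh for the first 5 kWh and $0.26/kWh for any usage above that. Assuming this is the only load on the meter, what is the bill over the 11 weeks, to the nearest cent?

$13.06

Runtime = 20 h/week × 11 weeks = 220 h
Energy = 0.23 kW × 220 h = 50.6 kWh
Tier 1 (0–5 kWh): 5 × $0.24 = $1.2
Above 5 kWh: 45.6 × $0.26 = $11.856
Bill = $13.06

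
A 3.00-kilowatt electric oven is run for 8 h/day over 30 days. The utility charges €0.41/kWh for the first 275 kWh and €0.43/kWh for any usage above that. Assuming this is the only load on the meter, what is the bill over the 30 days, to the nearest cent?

€304.10

Runtime = 8 h/day × 30 days = 240 h
Energy = 3 kW × 240 h = 720 kWh
Tier 1 (0–275 kWh): 275 × €0.41 = €112.75
Above 275 kWh: 445 × €0.43 = €191.35
Bill = €304.10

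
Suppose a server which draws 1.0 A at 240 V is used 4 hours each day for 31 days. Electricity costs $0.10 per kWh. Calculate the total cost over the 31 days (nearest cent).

Power = 1.0 A × 240 V = 240 W = 0.24 kW
Runtime = 4 h/day × 31 days = 124 h
Energy = 0.24 kW × 124 h = 29.76 kWh
Cost = 29.76 kWh × $0.10/kWh = $2.98

$2.98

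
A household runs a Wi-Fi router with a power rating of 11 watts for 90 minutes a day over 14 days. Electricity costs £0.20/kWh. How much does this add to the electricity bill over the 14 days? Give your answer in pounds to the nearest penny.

Runtime = 90 min × 14 = 1260 min = 21 h
Energy = 0.011 kW × 21 h = 0.231 kWh
Cost = 0.231 kWh × £0.20/kWh = £0.05

£0.05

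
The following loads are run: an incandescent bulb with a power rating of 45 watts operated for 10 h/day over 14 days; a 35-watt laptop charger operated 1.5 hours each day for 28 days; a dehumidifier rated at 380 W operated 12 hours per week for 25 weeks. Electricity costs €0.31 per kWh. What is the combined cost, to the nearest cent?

€37.75

incandescent bulb: Runtime = 10 h/day × 14 days = 140 h
incandescent bulb: 0.045 kW × 140 h = 6.3 kWh
laptop charger: Runtime = 1.5 h/day × 28 days = 42 h
laptop charger: 0.035 kW × 42 h = 1.47 kWh
dehumidifier: Runtime = 12 h/week × 25 weeks = 300 h
dehumidifier: 0.38 kW × 300 h = 114 kWh
Total energy = 121.77 kWh
Cost = 121.77 × €0.31 = €37.75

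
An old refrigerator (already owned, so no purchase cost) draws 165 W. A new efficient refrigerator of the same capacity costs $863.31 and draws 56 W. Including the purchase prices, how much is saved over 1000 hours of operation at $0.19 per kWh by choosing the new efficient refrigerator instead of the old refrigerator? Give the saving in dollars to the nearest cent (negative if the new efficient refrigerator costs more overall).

old refrigerator: $0.00 + (165/1000) kW × 1000 h × $0.19 = $0.00 + $31.35 = $31.35
new efficient refrigerator: $863.31 + (56/1000) kW × 1000 h × $0.19 = $863.31 + $10.64 = $873.95
Saving = $31.35 − $873.95 = −$842.6

-$842.60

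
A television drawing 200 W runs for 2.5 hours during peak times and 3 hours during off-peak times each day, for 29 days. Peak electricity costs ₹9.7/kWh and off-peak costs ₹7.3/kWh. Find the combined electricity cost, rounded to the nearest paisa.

Peak energy = 0.2 kW × 2.5 h × 29 = 14.5 kWh
Off-peak energy = 0.2 kW × 3 h × 29 = 17.4 kWh
Cost = 14.5 × ₹9.7 + 17.4 × ₹7.3 = ₹140.65 + ₹127.02 = ₹267.67

₹267.67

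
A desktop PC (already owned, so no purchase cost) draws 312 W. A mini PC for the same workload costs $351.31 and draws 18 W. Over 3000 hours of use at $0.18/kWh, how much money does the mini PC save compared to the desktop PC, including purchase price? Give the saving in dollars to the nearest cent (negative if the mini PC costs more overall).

desktop PC: $0.00 + (312/1000) kW × 3000 h × $0.18 = $0.00 + $168.48 = $168.48
mini PC: $351.31 + (18/1000) kW × 3000 h × $0.18 = $351.31 + $9.72 = $361.03
Saving = $168.48 − $361.03 = −$192.55

-$192.55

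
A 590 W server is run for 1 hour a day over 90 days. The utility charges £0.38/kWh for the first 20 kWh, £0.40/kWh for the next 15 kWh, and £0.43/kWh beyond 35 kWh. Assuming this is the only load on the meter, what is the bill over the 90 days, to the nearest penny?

Runtime = 1 h/day × 90 days = 90 h
Energy = 0.59 kW × 90 h = 53.1 kWh
Tier 1 (0–20 kWh): 20 × £0.38 = £7.6
Tier 2 (20–35 kWh): 15 × £0.40 = £6
Above 35 kWh: 18.1 × £0.43 = £7.783
Bill = £21.38

£21.38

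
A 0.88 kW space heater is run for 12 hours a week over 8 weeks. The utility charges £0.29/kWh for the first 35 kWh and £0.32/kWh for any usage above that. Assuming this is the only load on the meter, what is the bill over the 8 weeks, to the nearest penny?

Runtime = 12 h/week × 8 weeks = 96 h
Energy = 0.88 kW × 96 h = 84.48 kWh
Tier 1 (0–35 kWh): 35 × £0.29 = £10.15
Above 35 kWh: 49.48 × £0.32 = £15.8336
Bill = £25.98

£25.98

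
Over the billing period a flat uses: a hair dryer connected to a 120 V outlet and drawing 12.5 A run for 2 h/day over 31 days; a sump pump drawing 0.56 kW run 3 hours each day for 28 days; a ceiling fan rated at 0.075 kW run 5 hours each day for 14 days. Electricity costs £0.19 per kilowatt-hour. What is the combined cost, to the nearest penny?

hair dryer: Power = 12.5 A × 120 V = 1500 W = 1.5 kW
hair dryer: Runtime = 2 h/day × 31 days = 62 h
hair dryer: 1.5 kW × 62 h = 93 kWh
sump pump: Runtime = 3 h/day × 28 days = 84 h
sump pump: 0.56 kW × 84 h = 47.04 kWh
ceiling fan: Runtime = 5 h/day × 14 days = 70 h
ceiling fan: 0.075 kW × 70 h = 5.25 kWh
Total energy = 145.29 kWh
Cost = 145.29 × £0.19 = £27.61

£27.61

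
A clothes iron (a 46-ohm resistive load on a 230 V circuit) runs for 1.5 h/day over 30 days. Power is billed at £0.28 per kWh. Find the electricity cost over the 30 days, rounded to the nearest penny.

Power = V²/R = 230²/46 = 1150 W = 1.15 kW
Runtime = 1.5 h/day × 30 days = 45 h
Energy = 1.15 kW × 45 h = 51.75 kWh
Cost = 51.75 kWh × £0.28/kWh = £14.49

£14.49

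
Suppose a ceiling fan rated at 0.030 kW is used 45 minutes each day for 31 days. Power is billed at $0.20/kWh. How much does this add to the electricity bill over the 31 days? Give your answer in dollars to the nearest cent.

$0.14

Runtime = 45 min × 31 = 1395 min = 23.25 h
Energy = 0.03 kW × 23.25 h = 0.6975 kWh
Cost = 0.6975 kWh × $0.20/kWh = $0.14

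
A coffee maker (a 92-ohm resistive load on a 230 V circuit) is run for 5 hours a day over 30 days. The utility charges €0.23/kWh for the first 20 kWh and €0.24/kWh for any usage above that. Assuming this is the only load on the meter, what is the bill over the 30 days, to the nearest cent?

Power = V²/R = 230²/92 = 575 W = 0.575 kW
Runtime = 5 h/day × 30 days = 150 h
Energy = 0.575 kW × 150 h = 86.25 kWh
Tier 1 (0–20 kWh): 20 × €0.23 = €4.6
Above 20 kWh: 66.25 × €0.24 = €15.9
Bill = €20.50

€20.50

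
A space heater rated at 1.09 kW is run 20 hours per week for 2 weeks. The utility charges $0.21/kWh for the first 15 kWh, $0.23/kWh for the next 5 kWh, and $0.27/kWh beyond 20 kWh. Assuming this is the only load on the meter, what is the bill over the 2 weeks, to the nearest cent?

$10.67

Runtime = 20 h/week × 2 weeks = 40 h
Energy = 1.09 kW × 40 h = 43.6 kWh
Tier 1 (0–15 kWh): 15 × $0.21 = $3.15
Tier 2 (15–20 kWh): 5 × $0.23 = $1.15
Above 20 kWh: 23.6 × $0.27 = $6.372
Bill = $10.67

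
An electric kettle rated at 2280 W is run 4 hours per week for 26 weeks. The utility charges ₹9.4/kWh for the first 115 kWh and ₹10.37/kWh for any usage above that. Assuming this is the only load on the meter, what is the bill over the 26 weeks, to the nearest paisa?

₹2347.38

Runtime = 4 h/week × 26 weeks = 104 h
Energy = 2.28 kW × 104 h = 237.12 kWh
Tier 1 (0–115 kWh): 115 × ₹9.4 = ₹1081
Above 115 kWh: 122.12 × ₹10.37 = ₹1266.3844
Bill = ₹2347.38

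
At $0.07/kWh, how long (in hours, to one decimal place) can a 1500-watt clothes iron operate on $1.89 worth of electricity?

18.0 h

Energy available = $1.89 ÷ $0.07/kWh = 27 kWh
Hours = 27 kWh ÷ 1.5 kW = 18.0 h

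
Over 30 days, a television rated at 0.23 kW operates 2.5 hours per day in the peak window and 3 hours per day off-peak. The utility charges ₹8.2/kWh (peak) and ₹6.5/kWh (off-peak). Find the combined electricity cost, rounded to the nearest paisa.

₹276.00

Peak energy = 0.23 kW × 2.5 h × 30 = 17.25 kWh
Off-peak energy = 0.23 kW × 3 h × 30 = 20.7 kWh
Cost = 17.25 × ₹8.2 + 20.7 × ₹6.5 = ₹141.45 + ₹134.55 = ₹276.00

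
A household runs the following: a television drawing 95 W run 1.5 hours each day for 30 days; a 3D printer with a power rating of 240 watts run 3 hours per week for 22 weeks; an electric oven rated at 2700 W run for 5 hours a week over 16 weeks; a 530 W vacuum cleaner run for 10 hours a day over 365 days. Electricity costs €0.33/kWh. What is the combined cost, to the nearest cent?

television: Runtime = 1.5 h/day × 30 days = 45 h
television: 0.095 kW × 45 h = 4.275 kWh
3D printer: Runtime = 3 h/week × 22 weeks = 66 h
3D printer: 0.24 kW × 66 h = 15.84 kWh
electric oven: Runtime = 5 h/week × 16 weeks = 80 h
electric oven: 2.7 kW × 80 h = 216 kWh
vacuum cleaner: Runtime = 10 h/day × 365 days = 3650 h
vacuum cleaner: 0.53 kW × 3650 h = 1934.5 kWh
Total energy = 2170.615 kWh
Cost = 2170.615 × €0.33 = €716.30

€716.30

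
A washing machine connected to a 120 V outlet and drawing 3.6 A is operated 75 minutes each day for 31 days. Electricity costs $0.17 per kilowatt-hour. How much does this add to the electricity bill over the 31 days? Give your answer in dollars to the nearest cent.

Power = 3.6 A × 120 V = 432 W = 0.432 kW
Runtime = 75 min × 31 = 2325 min = 38.75 h
Energy = 0.432 kW × 38.75 h = 16.74 kWh
Cost = 16.74 kWh × $0.17/kWh = $2.85

$2.85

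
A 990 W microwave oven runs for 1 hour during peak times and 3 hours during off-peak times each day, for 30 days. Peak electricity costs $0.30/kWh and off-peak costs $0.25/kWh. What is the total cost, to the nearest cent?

$31.19

Peak energy = 0.99 kW × 1 h × 30 = 29.7 kWh
Off-peak energy = 0.99 kW × 3 h × 30 = 89.1 kWh
Cost = 29.7 × $0.30 + 89.1 × $0.25 = $8.91 + $22.275 = $31.19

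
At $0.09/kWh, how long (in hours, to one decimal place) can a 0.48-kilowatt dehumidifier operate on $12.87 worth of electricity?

Energy available = $12.87 ÷ $0.09/kWh = 143 kWh
Hours = 143 kWh ÷ 0.48 kW = 297.9 h

297.9 h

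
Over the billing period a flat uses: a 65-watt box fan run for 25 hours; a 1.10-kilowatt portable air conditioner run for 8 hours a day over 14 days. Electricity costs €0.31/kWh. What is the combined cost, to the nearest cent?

€38.70

box fan: 0.065 kW × 25 h = 1.625 kWh
portable air conditioner: Runtime = 8 h/day × 14 days = 112 h
portable air conditioner: 1.1 kW × 112 h = 123.2 kWh
Total energy = 124.825 kWh
Cost = 124.825 × €0.31 = €38.70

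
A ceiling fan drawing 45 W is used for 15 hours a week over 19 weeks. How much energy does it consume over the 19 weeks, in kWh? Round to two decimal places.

12.83 kWh

Runtime = 15 h/week × 19 weeks = 285 h
Energy = 0.045 kW × 285 h = 12.825 kWh ≈ 12.83 kWh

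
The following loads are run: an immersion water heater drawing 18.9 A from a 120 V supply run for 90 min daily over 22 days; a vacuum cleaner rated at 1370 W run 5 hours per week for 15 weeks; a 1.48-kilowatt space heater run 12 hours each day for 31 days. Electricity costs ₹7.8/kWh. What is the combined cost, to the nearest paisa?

₹5679.60

immersion water heater: Power = 18.9 A × 120 V = 2268 W = 2.268 kW
immersion water heater: Runtime = 90 min × 22 = 1980 min = 33 h
immersion water heater: 2.268 kW × 33 h = 74.844 kWh
vacuum cleaner: Runtime = 5 h/week × 15 weeks = 75 h
vacuum cleaner: 1.37 kW × 75 h = 102.75 kWh
space heater: Runtime = 12 h/day × 31 days = 372 h
space heater: 1.48 kW × 372 h = 550.56 kWh
Total energy = 728.154 kWh
Cost = 728.154 × ₹7.8 = ₹5679.60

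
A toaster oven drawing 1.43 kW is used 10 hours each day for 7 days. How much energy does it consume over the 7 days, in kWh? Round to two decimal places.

Runtime = 10 h/day × 7 days = 70 h
Energy = 1.43 kW × 70 h = 100.1 kWh

100.10 kWh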